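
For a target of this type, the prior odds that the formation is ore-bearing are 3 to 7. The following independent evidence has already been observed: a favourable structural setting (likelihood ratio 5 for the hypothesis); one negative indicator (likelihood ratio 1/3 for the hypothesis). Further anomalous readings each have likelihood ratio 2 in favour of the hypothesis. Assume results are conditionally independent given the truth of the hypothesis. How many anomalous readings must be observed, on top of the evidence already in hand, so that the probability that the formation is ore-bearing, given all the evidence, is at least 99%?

Prior odds = 3/7.
Combined Bayes factor of the evidence already in hand = 5 × (1/3) = 5/3.
Odds after that evidence = (3/7) × 5/3 = 5/7.
Target odds = 0.99/0.01 = 99.
Need 2ⁿ ≥ 99 ÷ (5/7) = 138.6.
2⁷ = 128 falls short of 138.6 but 2⁸ = 256 reaches it, so n = 8.

8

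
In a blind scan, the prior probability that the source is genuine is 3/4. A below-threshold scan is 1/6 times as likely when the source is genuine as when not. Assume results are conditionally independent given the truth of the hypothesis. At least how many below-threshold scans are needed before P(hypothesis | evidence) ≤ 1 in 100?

Prior odds = 0.75/0.25 = 3.
Likelihood ratio per below-threshold scan = 1/6.
Target posterior odds = 0.01/0.99 = 1/99.
Require (1/6)ⁿ ≤ 1/99 ÷ 3 = 1/297.
(1/6)³ = 1/216 is still above 1/297 but (1/6)⁴ = 1/1296 is at or below it, so n = 4.

4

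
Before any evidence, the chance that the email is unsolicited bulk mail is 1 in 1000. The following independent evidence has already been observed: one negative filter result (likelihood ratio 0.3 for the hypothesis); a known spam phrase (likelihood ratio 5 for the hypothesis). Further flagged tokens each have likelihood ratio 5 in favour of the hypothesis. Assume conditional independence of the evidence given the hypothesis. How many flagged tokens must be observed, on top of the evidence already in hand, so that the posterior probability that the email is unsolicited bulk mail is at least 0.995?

Prior odds = 0.001/0.999 = 1/999.
Combined Bayes factor of the evidence already in hand = 0.3 × 5 = 1.5.
Odds after that evidence = (1/999) × 1.5 = 1/666.
Target odds = 0.995/0.005 = 199.
Need 5ⁿ ≥ 199 ÷ (1/666) = 132534.
5⁷ = 78125 falls short of 132534 but 5⁸ = 390625 reaches it, so n = 8.

8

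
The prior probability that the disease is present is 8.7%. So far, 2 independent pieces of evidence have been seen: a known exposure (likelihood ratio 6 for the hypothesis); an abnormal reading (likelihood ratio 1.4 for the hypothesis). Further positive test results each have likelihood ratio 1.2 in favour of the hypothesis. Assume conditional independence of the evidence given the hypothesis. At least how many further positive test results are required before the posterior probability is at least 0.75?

8

Prior odds = 0.087/0.913 = 87/913.
Combined Bayes factor of the evidence already in hand = 6 × 1.4 = 8.4.
Odds after that evidence = (87/913) × 8.4 = 3654/4565.
Target odds = 0.75/0.25 = 3.
Need 1.2ⁿ ≥ 3 ÷ (3654/4565) = 4565/1218.
1.2⁷ = 279936/78125 falls short of 4565/1218 but 1.2⁸ = 1679616/390625 reaches it, so n = 8.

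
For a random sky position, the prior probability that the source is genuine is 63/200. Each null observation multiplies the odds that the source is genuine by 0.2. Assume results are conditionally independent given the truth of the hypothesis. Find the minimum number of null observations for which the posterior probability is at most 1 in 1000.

Prior odds = 0.315/0.685 = 63/137.
Likelihood ratio per null observation = 0.2.
Target odds: 0.001 ÷ 0.999 = 1/999.
Need (63/137) × 0.2ⁿ ≤ 1/999, i.e. 0.2ⁿ ≤ 137/62937.
0.2³ = 0.008 is still above 137/62937 but 0.2⁴ = 0.0016 is at or below it, so n = 4.

4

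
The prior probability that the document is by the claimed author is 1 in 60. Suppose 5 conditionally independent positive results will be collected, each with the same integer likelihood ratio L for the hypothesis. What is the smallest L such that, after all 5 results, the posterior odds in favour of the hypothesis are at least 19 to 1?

Prior odds = (1/60)/(59/60) = 1/59.
Target odds = 19.
Need L⁵ ≥ 19 ÷ (1/59) = 1121.
4⁵ = 1024 < 1121 ≤ 3125 = 5⁵, so L = 5.

5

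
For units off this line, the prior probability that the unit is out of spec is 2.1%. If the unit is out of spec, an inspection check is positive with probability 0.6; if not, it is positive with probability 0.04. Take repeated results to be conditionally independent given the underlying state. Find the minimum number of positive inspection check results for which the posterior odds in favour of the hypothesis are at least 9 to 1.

Prior odds: 0.021 ÷ 0.979 = 21/979.
Likelihood ratio of a positive = 0.6/0.04 = 15.
Target odds = 9.
Need (21/979) × 15ⁿ ≥ 9, i.e. 15ⁿ ≥ 2937/7.
15² = 225 falls short of 2937/7 but 15³ = 3375 reaches it, so n = 3.

3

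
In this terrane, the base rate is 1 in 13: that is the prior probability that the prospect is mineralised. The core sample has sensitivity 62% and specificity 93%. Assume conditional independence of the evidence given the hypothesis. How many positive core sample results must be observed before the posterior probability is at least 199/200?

Prior odds = (1/13)/(12/13) = 1/12.
False-positive rate = 1 − 0.93 = 0.07; likelihood ratio of a positive = 0.62/0.07 = 62/7.
Target odds: 0.995 ÷ 0.005 = 199.
Require (62/7)ⁿ ≥ 199 ÷ (1/12) = 2388.
(62/7)³ = 238328/343 falls short of 2388 but (62/7)⁴ = 14776336/2401 reaches it, so n = 4.

4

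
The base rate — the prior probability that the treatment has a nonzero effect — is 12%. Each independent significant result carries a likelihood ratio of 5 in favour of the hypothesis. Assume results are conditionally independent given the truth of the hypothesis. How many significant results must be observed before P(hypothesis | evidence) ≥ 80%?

3

Prior odds = 0.12/0.88 = 3/22.
Likelihood ratio per significant result = 5.
Target odds: 0.8 ÷ 0.2 = 4.
Require 5ⁿ ≥ 4 ÷ (3/22) = 88/3.
5² = 25 falls short of 88/3 but 5³ = 125 reaches it, so n = 3.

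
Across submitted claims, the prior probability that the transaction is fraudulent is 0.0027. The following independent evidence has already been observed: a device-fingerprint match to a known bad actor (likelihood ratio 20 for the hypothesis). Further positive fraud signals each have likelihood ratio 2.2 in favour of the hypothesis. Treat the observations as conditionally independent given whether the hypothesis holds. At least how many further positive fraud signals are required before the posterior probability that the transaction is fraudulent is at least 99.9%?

13

Prior odds = 0.0027/0.9973 = 27/9973.
Bayes factor of the evidence already in hand = 20.
Odds after that evidence = (27/9973) × 20 = 540/9973.
Target odds = 0.999/0.001 = 999.
Need 2.2ⁿ ≥ 999 ÷ (540/9973) = 18450.05.
2.2¹² ≈12855 falls short of 18450.05 but 2.2¹³ ≈28281 reaches it, so n = 13.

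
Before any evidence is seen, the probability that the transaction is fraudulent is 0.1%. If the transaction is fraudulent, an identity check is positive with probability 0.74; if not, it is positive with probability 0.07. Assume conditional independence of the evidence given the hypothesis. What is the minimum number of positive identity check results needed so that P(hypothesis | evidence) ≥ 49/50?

5

Prior odds: 0.001 ÷ 0.999 = 1/999.
Likelihood ratio of a positive = 0.74/0.07 = 74/7.
Target posterior odds = 0.98/0.02 = 49.
Require (74/7)ⁿ ≥ 49 ÷ (1/999) = 48951.
(74/7)⁴ = 29986576/2401 falls short of 48951 but (74/7)⁵ ≈132029 reaches it, so n = 5.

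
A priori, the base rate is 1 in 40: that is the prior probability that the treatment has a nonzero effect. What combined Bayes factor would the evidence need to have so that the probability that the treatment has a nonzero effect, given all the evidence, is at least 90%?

351

Prior odds = 0.025/0.975 = 1/39.
Target odds = 0.9/0.1 = 9.
Required Bayes factor = 9 ÷ (1/39) = 351.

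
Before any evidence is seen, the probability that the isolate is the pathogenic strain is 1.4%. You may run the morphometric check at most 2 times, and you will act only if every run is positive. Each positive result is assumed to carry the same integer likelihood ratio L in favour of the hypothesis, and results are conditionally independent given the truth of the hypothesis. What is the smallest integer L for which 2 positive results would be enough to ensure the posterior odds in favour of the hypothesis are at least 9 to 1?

Prior odds = 0.014/0.986 = 7/493.
Target odds = 9.
Need L² ≥ 9 ÷ (7/493) = 4437/7.
25² = 625 < 4437/7 ≤ 676 = 26², so L = 26.

26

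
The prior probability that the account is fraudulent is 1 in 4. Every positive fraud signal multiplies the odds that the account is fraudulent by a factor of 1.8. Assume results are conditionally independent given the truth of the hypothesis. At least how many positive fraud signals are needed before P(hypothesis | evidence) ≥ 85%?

Prior odds: 0.25 ÷ 0.75 = 1/3.
Likelihood ratio per positive fraud signal = 1.8.
Target odds: 0.85 ÷ 0.15 = 17/3.
Need (1/3) × 1.8ⁿ ≥ 17/3, i.e. 1.8ⁿ ≥ 17.
1.8⁴ = 10.4976 falls short of 17 but 1.8⁵ = 18.89568 reaches it, so n = 5.

5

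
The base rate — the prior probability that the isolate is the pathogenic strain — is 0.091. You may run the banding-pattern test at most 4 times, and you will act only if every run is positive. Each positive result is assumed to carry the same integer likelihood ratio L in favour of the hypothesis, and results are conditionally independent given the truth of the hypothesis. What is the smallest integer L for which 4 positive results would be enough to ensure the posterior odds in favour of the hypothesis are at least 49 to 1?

Prior odds = 0.091/0.909 = 91/909.
Target odds = 49.
Need L⁴ ≥ 49 ÷ (91/909) = 6363/13.
4⁴ = 256 < 6363/13 ≤ 625 = 5⁴, so L = 5.

5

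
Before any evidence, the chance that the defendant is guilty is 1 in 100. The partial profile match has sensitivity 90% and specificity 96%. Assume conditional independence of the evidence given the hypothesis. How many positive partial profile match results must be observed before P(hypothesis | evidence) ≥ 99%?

Prior odds = 0.01/0.99 = 1/99.
False-positive rate = 1 − 0.96 = 0.04; likelihood ratio of a positive = 0.9/0.04 = 22.5.
Target posterior odds = 0.99/0.01 = 99.
Need (1/99) × 22.5ⁿ ≥ 99, i.e. 22.5ⁿ ≥ 9801.
22.5² = 506.25 falls short of 9801 but 22.5³ = 11390.625 reaches it, so n = 3.

3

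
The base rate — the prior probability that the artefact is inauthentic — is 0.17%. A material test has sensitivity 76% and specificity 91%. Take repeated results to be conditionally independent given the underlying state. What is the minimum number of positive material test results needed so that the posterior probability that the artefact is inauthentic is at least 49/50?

Prior odds = 0.0017/0.9983 = 17/9983.
False-positive rate = 1 − 0.91 = 0.09; likelihood ratio of a positive = 0.76/0.09 = 76/9.
Target odds: 0.98 ÷ 0.02 = 49.
Need (17/9983) × (76/9)ⁿ ≥ 49, i.e. (76/9)ⁿ ≥ 489167/17.
(76/9)⁴ = 33362176/6561 falls short of 489167/17 but (76/9)⁵ ≈42939.3 reaches it, so n = 5.

5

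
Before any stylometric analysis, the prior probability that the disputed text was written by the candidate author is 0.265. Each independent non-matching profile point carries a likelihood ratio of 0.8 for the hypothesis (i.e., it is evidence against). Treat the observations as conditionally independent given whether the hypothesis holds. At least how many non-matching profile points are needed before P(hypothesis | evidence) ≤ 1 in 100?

17

Prior odds = 0.265/0.735 = 53/147.
Likelihood ratio per non-matching profile point = 0.8.
Target posterior odds = 0.01/0.99 = 1/99.
Need (53/147) × 0.8ⁿ ≤ 1/99, i.e. 0.8ⁿ ≤ 49/1749.
0.8¹⁶ ≈0.0281475 is still above 49/1749 but 0.8¹⁷ ≈0.022518 is at or below it, so n = 17.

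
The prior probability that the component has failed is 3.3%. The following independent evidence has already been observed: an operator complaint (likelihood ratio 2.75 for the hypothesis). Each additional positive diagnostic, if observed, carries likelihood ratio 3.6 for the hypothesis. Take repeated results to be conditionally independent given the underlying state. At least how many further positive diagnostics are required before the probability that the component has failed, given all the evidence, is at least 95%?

5

Prior odds = 0.033/0.967 = 33/967.
Bayes factor of the evidence already in hand = 2.75.
Odds after that evidence = (33/967) × 2.75 = 363/3868.
Target odds = 0.95/0.05 = 19.
Need 3.6ⁿ ≥ 19 ÷ (363/3868) = 73492/363.
3.6⁴ = 167.9616 falls short of 73492/363 but 3.6⁵ = 604.66176 reaches it, so n = 5.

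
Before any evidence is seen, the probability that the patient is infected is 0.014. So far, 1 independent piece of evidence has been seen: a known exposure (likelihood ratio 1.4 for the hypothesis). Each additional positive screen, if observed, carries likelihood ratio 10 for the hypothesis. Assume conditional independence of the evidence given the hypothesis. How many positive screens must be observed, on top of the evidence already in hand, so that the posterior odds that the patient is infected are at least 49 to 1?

4

Prior odds = 0.014/0.986 = 7/493.
Bayes factor of the evidence already in hand = 1.4.
Odds after that evidence = (7/493) × 1.4 = 49/2465.
Target odds = 49.
Need 10ⁿ ≥ 49 ÷ (49/2465) = 2465.
10³ = 1000 falls short of 2465 but 10⁴ = 10000 reaches it, so n = 4.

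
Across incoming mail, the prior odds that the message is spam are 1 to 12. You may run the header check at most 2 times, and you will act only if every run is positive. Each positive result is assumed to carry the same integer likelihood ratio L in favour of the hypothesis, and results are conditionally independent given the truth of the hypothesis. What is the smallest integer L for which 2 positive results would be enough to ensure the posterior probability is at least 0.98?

25

Prior odds = 1/12.
Target odds = 0.98/0.02 = 49.
Need L² ≥ 49 ÷ (1/12) = 588.
24² = 576 < 588 ≤ 625 = 25², so L = 25.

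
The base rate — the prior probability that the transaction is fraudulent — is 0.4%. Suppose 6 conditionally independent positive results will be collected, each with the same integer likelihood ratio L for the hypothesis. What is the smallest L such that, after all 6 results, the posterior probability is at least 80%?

4

Prior odds = 0.004/0.996 = 1/249.
Target odds = 0.8/0.2 = 4.
Need L⁶ ≥ 4 ÷ (1/249) = 996.
3⁶ = 729 < 996 ≤ 4096 = 4⁶, so L = 4.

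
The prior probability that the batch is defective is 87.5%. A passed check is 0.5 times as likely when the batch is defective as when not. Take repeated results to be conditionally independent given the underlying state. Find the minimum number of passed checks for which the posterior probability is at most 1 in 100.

10

Prior odds: 0.875 ÷ 0.125 = 7.
Likelihood ratio per passed check = 0.5.
Target posterior odds = 0.01/0.99 = 1/99.
Need 7 × 0.5ⁿ ≤ 1/99, i.e. 0.5ⁿ ≤ 1/693.
0.5⁹ = 0.001953125 is still above 1/693 but 0.5¹⁰ = 1/1024 is at or below it, so n = 10.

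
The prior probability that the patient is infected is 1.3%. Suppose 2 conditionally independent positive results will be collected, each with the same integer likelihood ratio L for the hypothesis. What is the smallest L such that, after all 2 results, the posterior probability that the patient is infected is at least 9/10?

27

Prior odds = 0.013/0.987 = 13/987.
Target odds = 0.9/0.1 = 9.
Need L² ≥ 9 ÷ (13/987) = 8883/13.
26² = 676 < 8883/13 ≤ 729 = 27², so L = 27.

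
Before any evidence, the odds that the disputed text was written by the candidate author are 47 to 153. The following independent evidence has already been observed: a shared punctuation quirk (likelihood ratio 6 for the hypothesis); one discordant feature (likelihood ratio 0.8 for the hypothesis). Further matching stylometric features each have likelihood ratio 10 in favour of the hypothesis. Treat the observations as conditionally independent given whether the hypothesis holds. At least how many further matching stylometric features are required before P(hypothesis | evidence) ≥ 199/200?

Prior odds = 47/153.
Combined Bayes factor of the evidence already in hand = 6 × 0.8 = 4.8.
Odds after that evidence = (47/153) × 4.8 = 376/255.
Target odds = 0.995/0.005 = 199.
Need 10ⁿ ≥ 199 ÷ (376/255) = 50745/376.
10² = 100 falls short of 50745/376 but 10³ = 1000 reaches it, so n = 3.

3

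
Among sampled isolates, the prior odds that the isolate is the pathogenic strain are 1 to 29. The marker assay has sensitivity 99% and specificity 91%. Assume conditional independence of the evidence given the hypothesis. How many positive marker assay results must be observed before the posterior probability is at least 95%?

3

Prior odds = 1/29.
False-positive rate = 1 − 0.91 = 0.09; likelihood ratio of a positive = 0.99/0.09 = 11.
Target posterior odds = 0.95/0.05 = 19.
Require 11ⁿ ≥ 19 ÷ (1/29) = 551.
11² = 121 falls short of 551 but 11³ = 1331 reaches it, so n = 3.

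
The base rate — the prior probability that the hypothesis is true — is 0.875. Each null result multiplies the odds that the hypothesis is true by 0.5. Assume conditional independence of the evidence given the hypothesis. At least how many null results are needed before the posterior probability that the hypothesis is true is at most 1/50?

9

Prior odds = 0.875/0.125 = 7.
Likelihood ratio per null result = 0.5.
Target odds: 0.02 ÷ 0.98 = 1/49.
Require 0.5ⁿ ≤ 1/49 ÷ 7 = 1/343.
0.5⁸ = 0.00390625 is still above 1/343 but 0.5⁹ = 0.001953125 is at or below it, so n = 9.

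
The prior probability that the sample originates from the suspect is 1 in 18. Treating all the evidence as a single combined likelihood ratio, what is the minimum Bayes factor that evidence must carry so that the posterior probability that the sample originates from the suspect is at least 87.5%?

Prior odds = (1/18)/(17/18) = 1/17.
Target odds = 0.875/0.125 = 7.
Required Bayes factor = 7 ÷ (1/17) = 119.

119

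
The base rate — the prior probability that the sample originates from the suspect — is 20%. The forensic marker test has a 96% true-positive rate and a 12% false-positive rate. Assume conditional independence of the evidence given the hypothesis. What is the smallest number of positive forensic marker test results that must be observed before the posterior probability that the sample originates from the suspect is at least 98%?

Prior odds = 0.2/0.8 = 0.25.
Likelihood ratio of a positive result = 0.96/0.12 = 8.
Target odds: 0.98 ÷ 0.02 = 49.
Need 0.25 × 8ⁿ ≥ 49, i.e. 8ⁿ ≥ 196.
8² = 64 falls short of 196 but 8³ = 512 reaches it, so n = 3.

3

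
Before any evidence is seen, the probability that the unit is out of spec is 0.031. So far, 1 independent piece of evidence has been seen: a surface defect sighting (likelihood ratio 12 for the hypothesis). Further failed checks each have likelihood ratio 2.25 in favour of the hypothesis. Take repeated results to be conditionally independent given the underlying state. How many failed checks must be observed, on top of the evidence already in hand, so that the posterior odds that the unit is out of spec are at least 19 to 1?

5

Prior odds = 0.031/0.969 = 31/969.
Bayes factor of the evidence already in hand = 12.
Odds after that evidence = (31/969) × 12 = 124/323.
Target odds = 19.
Need 2.25ⁿ ≥ 19 ÷ (124/323) = 6137/124.
2.25⁴ = 25.62890625 falls short of 6137/124 but 2.25⁵ = 59049/1024 reaches it, so n = 5.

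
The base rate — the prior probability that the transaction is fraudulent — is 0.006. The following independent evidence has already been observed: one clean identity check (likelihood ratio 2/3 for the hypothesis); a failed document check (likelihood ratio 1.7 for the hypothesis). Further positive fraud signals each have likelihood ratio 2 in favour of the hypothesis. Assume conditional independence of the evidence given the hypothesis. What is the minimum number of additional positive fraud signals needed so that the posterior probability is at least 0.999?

18

Prior odds = 0.006/0.994 = 3/497.
Combined Bayes factor of the evidence already in hand = (2/3) × 1.7 = 17/15.
Odds after that evidence = (3/497) × 17/15 = 17/2485.
Target odds = 0.999/0.001 = 999.
Need 2ⁿ ≥ 999 ÷ (17/2485) = 2482515/17.
2¹⁷ = 131072 falls short of 2482515/17 but 2¹⁸ = 262144 reaches it, so n = 18.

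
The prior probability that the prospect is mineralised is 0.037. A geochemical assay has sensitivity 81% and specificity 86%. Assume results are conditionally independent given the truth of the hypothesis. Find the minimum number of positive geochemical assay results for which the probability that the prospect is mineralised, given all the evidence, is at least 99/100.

Prior odds: 0.037 ÷ 0.963 = 37/963.
False-positive rate = 1 − 0.86 = 0.14; likelihood ratio of a positive = 0.81/0.14 = 81/14.
Target posterior odds = 0.99/0.01 = 99.
Need (37/963) × (81/14)ⁿ ≥ 99, i.e. (81/14)ⁿ ≥ 95337/37.
(81/14)⁴ = 43046721/38416 falls short of 95337/37 but (81/14)⁵ ≈6483.13 reaches it, so n = 5.

5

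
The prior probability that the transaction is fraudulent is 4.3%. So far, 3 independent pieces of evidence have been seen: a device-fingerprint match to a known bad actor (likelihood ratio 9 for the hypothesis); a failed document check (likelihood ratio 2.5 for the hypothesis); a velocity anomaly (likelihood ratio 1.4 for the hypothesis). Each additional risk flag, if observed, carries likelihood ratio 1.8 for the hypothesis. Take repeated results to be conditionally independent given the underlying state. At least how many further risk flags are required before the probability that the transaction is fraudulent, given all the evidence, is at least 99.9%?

Prior odds = 0.043/0.957 = 43/957.
Combined Bayes factor of the evidence already in hand = 9 × 2.5 × 1.4 = 31.5.
Odds after that evidence = (43/957) × 31.5 = 903/638.
Target odds = 0.999/0.001 = 999.
Need 1.8ⁿ ≥ 999 ÷ (903/638) = 212454/301.
1.8¹¹ ≈642.684 falls short of 212454/301 but 1.8¹² ≈1156.83 reaches it, so n = 12.

12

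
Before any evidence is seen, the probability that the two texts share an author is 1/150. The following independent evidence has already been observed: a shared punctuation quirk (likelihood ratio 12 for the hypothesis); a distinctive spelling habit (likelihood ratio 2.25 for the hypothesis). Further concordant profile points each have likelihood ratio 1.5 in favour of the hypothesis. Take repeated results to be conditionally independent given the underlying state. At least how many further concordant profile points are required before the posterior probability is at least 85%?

Prior odds = (1/150)/(149/150) = 1/149.
Combined Bayes factor of the evidence already in hand = 12 × 2.25 = 27.
Odds after that evidence = (1/149) × 27 = 27/149.
Target odds = 0.85/0.15 = 17/3.
Need 1.5ⁿ ≥ 17/3 ÷ (27/149) = 2533/81.
1.5⁸ = 25.62890625 falls short of 2533/81 but 1.5⁹ = 19683/512 reaches it, so n = 9.

9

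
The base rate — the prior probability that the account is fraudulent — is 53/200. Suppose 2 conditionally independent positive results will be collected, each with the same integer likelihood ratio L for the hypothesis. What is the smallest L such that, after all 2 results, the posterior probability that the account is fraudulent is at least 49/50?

Prior odds = 0.265/0.735 = 53/147.
Target odds = 0.98/0.02 = 49.
Need L² ≥ 49 ÷ (53/147) = 7203/53.
11² = 121 < 7203/53 ≤ 144 = 12², so L = 12.

12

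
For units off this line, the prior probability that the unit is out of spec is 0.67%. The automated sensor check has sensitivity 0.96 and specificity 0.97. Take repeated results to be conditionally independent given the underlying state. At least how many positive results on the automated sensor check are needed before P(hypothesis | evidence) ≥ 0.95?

Prior odds: 0.0067 ÷ 0.9933 = 67/9933.
False-positive rate = 1 − 0.97 = 0.03; likelihood ratio of a positive = 0.96/0.03 = 32.
Target posterior odds = 0.95/0.05 = 19.
Require 32ⁿ ≥ 19 ÷ (67/9933) = 188727/67.
32² = 1024 falls short of 188727/67 but 32³ = 32768 reaches it, so n = 3.

3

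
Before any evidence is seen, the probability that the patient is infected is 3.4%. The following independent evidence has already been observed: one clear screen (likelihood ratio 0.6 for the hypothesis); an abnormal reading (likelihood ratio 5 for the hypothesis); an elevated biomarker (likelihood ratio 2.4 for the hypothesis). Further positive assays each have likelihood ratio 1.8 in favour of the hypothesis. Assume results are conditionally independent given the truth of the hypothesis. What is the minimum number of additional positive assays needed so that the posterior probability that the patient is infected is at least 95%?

Prior odds = 0.034/0.966 = 17/483.
Combined Bayes factor of the evidence already in hand = 0.6 × 5 × 2.4 = 7.2.
Odds after that evidence = (17/483) × 7.2 = 204/805.
Target odds = 0.95/0.05 = 19.
Need 1.8ⁿ ≥ 19 ÷ (204/805) = 15295/204.
1.8⁷ = 4782969/78125 falls short of 15295/204 but 1.8⁸ = 43046721/390625 reaches it, so n = 8.

8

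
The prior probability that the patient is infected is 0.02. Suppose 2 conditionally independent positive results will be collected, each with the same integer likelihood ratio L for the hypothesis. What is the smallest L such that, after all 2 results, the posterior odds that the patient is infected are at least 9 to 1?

Prior odds = 0.02/0.98 = 1/49.
Target odds = 9.
Need L² ≥ 9 ÷ (1/49) = 441.
20² = 400 < 441 ≤ 441 = 21², so L = 21.

21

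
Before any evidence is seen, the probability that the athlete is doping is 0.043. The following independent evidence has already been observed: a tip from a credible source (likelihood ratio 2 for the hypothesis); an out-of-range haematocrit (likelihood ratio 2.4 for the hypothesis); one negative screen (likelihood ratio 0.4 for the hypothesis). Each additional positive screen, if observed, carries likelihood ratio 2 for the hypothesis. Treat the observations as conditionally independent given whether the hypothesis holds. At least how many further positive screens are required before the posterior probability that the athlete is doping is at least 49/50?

10

Prior odds = 0.043/0.957 = 43/957.
Combined Bayes factor of the evidence already in hand = 2 × 2.4 × 0.4 = 1.92.
Odds after that evidence = (43/957) × 1.92 = 688/7975.
Target odds = 0.98/0.02 = 49.
Need 2ⁿ ≥ 49 ÷ (688/7975) = 390775/688.
2⁹ = 512 falls short of 390775/688 but 2¹⁰ = 1024 reaches it, so n = 10.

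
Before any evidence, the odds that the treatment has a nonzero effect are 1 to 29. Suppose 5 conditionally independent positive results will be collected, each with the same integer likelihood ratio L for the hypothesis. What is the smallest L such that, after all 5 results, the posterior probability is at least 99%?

5

Prior odds = 1/29.
Target odds = 0.99/0.01 = 99.
Need L⁵ ≥ 99 ÷ (1/29) = 2871.
4⁵ = 1024 < 2871 ≤ 3125 = 5⁵, so L = 5.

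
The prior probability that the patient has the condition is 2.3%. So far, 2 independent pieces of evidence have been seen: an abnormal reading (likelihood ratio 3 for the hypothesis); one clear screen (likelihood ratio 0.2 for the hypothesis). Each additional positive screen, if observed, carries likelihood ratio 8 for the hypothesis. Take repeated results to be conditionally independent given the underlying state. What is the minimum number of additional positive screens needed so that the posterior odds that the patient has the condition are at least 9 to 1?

4

Prior odds = 0.023/0.977 = 23/977.
Combined Bayes factor of the evidence already in hand = 3 × 0.2 = 0.6.
Odds after that evidence = (23/977) × 0.6 = 69/4885.
Target odds = 9.
Need 8ⁿ ≥ 9 ÷ (69/4885) = 14655/23.
8³ = 512 falls short of 14655/23 but 8⁴ = 4096 reaches it, so n = 4.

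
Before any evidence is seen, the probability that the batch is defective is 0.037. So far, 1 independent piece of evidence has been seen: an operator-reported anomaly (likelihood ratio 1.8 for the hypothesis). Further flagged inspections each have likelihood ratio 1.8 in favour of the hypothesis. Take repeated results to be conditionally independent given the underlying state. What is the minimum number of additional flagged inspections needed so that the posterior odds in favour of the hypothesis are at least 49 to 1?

Prior odds = 0.037/0.963 = 37/963.
Bayes factor of the evidence already in hand = 1.8.
Odds after that evidence = (37/963) × 1.8 = 37/535.
Target odds = 49.
Need 1.8ⁿ ≥ 49 ÷ (37/535) = 26215/37.
1.8¹¹ ≈642.684 falls short of 26215/37 but 1.8¹² ≈1156.83 reaches it, so n = 12.

12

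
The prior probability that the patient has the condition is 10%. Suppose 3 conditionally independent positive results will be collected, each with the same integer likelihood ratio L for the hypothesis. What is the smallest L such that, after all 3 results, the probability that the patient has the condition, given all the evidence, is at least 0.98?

Prior odds = 0.1/0.9 = 1/9.
Target odds = 0.98/0.02 = 49.
Need L³ ≥ 49 ÷ (1/9) = 441.
7³ = 343 < 441 ≤ 512 = 8³, so L = 8.

8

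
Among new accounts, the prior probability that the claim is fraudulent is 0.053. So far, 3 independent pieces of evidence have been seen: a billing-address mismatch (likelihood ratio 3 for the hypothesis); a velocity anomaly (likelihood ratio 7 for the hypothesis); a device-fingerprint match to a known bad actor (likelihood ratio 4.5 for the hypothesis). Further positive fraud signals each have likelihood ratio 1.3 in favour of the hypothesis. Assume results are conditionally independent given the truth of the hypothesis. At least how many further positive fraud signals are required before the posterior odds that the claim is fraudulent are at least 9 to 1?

Prior odds = 0.053/0.947 = 53/947.
Combined Bayes factor of the evidence already in hand = 3 × 7 × 4.5 = 94.5.
Odds after that evidence = (53/947) × 94.5 = 10017/1894.
Target odds = 9.
Need 1.3ⁿ ≥ 9 ÷ (10017/1894) = 1894/1113.
1.3² = 1.69 falls short of 1894/1113 but 1.3³ = 2.197 reaches it, so n = 3.

3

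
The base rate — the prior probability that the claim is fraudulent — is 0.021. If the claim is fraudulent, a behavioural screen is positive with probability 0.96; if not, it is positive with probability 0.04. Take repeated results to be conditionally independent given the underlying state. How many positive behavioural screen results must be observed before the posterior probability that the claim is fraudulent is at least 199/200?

3

Prior odds: 0.021 ÷ 0.979 = 21/979.
Likelihood ratio of a positive = 0.96/0.04 = 24.
Target odds: 0.995 ÷ 0.005 = 199.
Need (21/979) × 24ⁿ ≥ 199, i.e. 24ⁿ ≥ 194821/21.
24² = 576 falls short of 194821/21 but 24³ = 13824 reaches it, so n = 3.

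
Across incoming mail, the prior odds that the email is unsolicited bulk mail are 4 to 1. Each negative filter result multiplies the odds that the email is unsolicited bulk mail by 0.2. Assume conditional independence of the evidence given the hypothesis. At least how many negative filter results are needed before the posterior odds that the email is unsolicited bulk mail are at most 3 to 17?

Prior odds = 4.
Likelihood ratio per negative filter result = 0.2.
Target odds = 3/17.
Need 4 × 0.2ⁿ ≤ 3/17, i.e. 0.2ⁿ ≤ 3/68.
0.2¹ = 0.2 is still above 3/68 but 0.2² = 0.04 is at or below it, so n = 2.

2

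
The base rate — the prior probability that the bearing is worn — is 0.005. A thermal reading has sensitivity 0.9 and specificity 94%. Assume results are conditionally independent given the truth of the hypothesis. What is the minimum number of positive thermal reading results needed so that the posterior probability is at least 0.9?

3

Prior odds: 0.005 ÷ 0.995 = 1/199.
False-positive rate = 1 − 0.94 = 0.06; likelihood ratio of a positive = 0.9/0.06 = 15.
Target odds: 0.9 ÷ 0.1 = 9.
Need (1/199) × 15ⁿ ≥ 9, i.e. 15ⁿ ≥ 1791.
15² = 225 falls short of 1791 but 15³ = 3375 reaches it, so n = 3.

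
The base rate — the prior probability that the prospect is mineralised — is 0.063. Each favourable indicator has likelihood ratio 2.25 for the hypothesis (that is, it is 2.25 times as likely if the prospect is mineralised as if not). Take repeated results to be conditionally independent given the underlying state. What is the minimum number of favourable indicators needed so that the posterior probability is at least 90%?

7

Prior odds: 0.063 ÷ 0.937 = 63/937.
Likelihood ratio per favourable indicator = 2.25.
Target odds: 0.9 ÷ 0.1 = 9.
Require 2.25ⁿ ≥ 9 ÷ (63/937) = 937/7.
2.25⁶ = 531441/4096 falls short of 937/7 but 2.25⁷ = 4782969/16384 reaches it, so n = 7.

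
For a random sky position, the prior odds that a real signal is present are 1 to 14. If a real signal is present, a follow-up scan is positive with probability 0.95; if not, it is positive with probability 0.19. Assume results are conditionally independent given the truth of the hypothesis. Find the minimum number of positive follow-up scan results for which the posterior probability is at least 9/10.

4

Prior odds = 1/14.
Likelihood ratio of a positive = 0.95/0.19 = 5.
Target odds: 0.9 ÷ 0.1 = 9.
Require 5ⁿ ≥ 9 ÷ (1/14) = 126.
5³ = 125 falls short of 126 but 5⁴ = 625 reaches it, so n = 4.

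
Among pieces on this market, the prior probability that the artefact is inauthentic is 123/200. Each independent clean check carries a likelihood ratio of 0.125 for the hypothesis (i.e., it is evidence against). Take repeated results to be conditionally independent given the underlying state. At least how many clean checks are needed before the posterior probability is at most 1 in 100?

Prior odds = 0.615/0.385 = 123/77.
Likelihood ratio per clean check = 0.125.
Target posterior odds = 0.01/0.99 = 1/99.
Require 0.125ⁿ ≤ 1/99 ÷ (123/77) = 7/1107.
0.125² = 0.015625 is still above 7/1107 but 0.125³ = 0.001953125 is at or below it, so n = 3.

3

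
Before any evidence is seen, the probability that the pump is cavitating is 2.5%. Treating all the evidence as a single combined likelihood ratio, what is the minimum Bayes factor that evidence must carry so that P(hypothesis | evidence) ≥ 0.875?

Prior odds = 0.025/0.975 = 1/39.
Target odds = 0.875/0.125 = 7.
Required Bayes factor = 7 ÷ (1/39) = 273.

273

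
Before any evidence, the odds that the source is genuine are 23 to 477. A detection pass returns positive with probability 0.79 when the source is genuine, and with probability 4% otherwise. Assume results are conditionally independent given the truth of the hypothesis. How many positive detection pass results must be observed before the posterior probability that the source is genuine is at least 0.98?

Prior odds = 23/477.
Likelihood ratio of a positive result = 0.79/0.04 = 19.75.
Target odds: 0.98 ÷ 0.02 = 49.
Need (23/477) × 19.75ⁿ ≥ 49, i.e. 19.75ⁿ ≥ 23373/23.
19.75² = 390.0625 falls short of 23373/23 but 19.75³ = 7703.734375 reaches it, so n = 3.

3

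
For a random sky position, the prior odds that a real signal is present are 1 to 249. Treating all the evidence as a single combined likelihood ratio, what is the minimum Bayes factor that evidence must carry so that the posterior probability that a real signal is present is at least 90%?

2241

Prior odds = 1/249.
Target odds = 0.9/0.1 = 9.
Required Bayes factor = 9 ÷ (1/249) = 2241.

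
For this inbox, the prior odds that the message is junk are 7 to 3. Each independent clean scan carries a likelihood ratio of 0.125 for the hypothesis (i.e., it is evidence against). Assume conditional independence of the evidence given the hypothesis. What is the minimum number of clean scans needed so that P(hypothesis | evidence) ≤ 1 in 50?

3

Prior odds = 7/3.
Likelihood ratio per clean scan = 0.125.
Target posterior odds = 0.02/0.98 = 1/49.
Require 0.125ⁿ ≤ 1/49 ÷ (7/3) = 3/343.
0.125² = 0.015625 is still above 3/343 but 0.125³ = 0.001953125 is at or below it, so n = 3.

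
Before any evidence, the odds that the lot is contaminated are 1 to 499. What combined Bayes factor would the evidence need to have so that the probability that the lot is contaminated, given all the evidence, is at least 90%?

Prior odds = 1/499.
Target odds = 0.9/0.1 = 9.
Required Bayes factor = 9 ÷ (1/499) = 4491.

4491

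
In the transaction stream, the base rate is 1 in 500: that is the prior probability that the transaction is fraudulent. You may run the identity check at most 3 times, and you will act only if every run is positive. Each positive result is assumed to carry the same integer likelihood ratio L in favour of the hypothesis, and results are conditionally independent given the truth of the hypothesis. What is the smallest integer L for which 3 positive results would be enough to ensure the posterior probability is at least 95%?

22

Prior odds = 0.002/0.998 = 1/499.
Target odds = 0.95/0.05 = 19.
Need L³ ≥ 19 ÷ (1/499) = 9481.
21³ = 9261 < 9481 ≤ 10648 = 22³, so L = 22.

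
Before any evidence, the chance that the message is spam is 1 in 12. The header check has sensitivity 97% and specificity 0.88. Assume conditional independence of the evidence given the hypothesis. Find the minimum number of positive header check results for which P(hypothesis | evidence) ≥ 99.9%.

5

Prior odds: (1/12) ÷ (11/12) = 1/11.
False-positive rate = 1 − 0.88 = 0.12; likelihood ratio of a positive = 0.97/0.12 = 97/12.
Target posterior odds = 0.999/0.001 = 999.
Need (1/11) × (97/12)ⁿ ≥ 999, i.e. (97/12)ⁿ ≥ 10989.
(97/12)⁴ = 88529281/20736 falls short of 10989 but (97/12)⁵ ≈34510.6 reaches it, so n = 5.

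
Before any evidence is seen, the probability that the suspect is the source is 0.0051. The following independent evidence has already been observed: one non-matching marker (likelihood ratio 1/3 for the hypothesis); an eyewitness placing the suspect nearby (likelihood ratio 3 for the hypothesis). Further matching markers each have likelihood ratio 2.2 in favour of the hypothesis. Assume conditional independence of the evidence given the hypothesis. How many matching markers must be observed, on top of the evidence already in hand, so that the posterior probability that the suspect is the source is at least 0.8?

9

Prior odds = 0.0051/0.9949 = 51/9949.
Combined Bayes factor of the evidence already in hand = (1/3) × 3 = 1.
Odds after that evidence = (51/9949) × 1 = 51/9949.
Target odds = 0.8/0.2 = 4.
Need 2.2ⁿ ≥ 4 ÷ (51/9949) = 39796/51.
2.2⁸ = 214358881/390625 falls short of 39796/51 but 2.2⁹ ≈1207.27 reaches it, so n = 9.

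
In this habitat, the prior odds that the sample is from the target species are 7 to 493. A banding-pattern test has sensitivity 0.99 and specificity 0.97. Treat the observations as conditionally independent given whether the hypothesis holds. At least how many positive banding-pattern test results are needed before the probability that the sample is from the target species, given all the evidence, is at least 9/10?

Prior odds = 7/493.
False-positive rate = 1 − 0.97 = 0.03; likelihood ratio of a positive = 0.99/0.03 = 33.
Target posterior odds = 0.9/0.1 = 9.
Require 33ⁿ ≥ 9 ÷ (7/493) = 4437/7.
33¹ = 33 falls short of 4437/7 but 33² = 1089 reaches it, so n = 2.

2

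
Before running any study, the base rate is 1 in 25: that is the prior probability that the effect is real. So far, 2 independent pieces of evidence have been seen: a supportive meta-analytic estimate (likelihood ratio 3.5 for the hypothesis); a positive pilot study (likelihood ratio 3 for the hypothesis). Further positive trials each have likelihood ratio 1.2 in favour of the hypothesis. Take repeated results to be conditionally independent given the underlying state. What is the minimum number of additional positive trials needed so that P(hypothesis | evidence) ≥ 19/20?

Prior odds = 0.04/0.96 = 1/24.
Combined Bayes factor of the evidence already in hand = 3.5 × 3 = 10.5.
Odds after that evidence = (1/24) × 10.5 = 0.4375.
Target odds = 0.95/0.05 = 19.
Need 1.2ⁿ ≥ 19 ÷ 0.4375 = 304/7.
1.2²⁰ ≈38.3376 falls short of 304/7 but 1.2²¹ ≈46.0051 reaches it, so n = 21.

21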